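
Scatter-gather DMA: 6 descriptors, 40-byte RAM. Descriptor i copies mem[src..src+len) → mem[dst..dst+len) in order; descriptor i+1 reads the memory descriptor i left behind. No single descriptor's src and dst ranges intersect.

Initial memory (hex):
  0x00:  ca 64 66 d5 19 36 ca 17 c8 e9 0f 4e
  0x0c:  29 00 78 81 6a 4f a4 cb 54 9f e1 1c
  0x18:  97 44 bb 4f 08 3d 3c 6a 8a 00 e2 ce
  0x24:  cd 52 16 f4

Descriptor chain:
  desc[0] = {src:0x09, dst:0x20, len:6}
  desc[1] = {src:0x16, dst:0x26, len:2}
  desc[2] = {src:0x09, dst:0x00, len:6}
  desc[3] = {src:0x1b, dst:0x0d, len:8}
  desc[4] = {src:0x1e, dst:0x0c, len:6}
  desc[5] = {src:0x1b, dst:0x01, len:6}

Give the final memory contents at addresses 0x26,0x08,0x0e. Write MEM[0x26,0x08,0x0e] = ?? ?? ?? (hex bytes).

MEM[0x26,0x08,0x0e] = e1 c8 e9

#0 dst[0x20+6] := {0xe9,0x0f,0x4e,0x29,0x00,0x78}
#1 dst[0x26+2] := {0xe1,0x1c}
#2 dst[0x00+6] := {0xe9,0x0f,0x4e,0x29,0x00,0x78}
#3 dst[0x0d+8] := {0x4f,0x08,0x3d,0x3c,0x6a,0xe9,0x0f,0x4e}
#4 dst[0x0c+6] := {0x3c,0x6a,0xe9,0x0f,0x4e,0x29}
#5 dst[0x01+6] := {0x4f,0x08,0x3d,0x3c,0x6a,0xe9}
query mem[0x26]=0xe1, mem[0x08]=0xc8, mem[0x0e]=0xe9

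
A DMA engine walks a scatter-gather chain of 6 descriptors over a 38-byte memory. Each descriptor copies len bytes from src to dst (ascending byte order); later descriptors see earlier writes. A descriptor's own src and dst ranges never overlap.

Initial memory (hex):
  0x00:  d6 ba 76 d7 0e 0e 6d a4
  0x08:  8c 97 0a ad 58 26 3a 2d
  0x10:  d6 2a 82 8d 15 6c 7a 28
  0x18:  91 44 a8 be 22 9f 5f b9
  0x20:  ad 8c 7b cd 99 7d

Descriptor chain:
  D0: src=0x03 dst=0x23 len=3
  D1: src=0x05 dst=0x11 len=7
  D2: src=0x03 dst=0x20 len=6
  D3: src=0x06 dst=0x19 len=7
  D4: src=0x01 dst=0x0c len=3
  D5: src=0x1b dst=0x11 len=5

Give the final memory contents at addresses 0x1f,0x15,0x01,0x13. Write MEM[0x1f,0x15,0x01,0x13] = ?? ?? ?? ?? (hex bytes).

  after D0: wrote 3B at 0x23 = d70e0e
  after D1: wrote 7B at 0x11 = 0e6da48c970aad
  after D2: wrote 6B at 0x20 = d70e0e6da48c
  after D3: wrote 7B at 0x19 = 6da48c970aad58
  after D4: wrote 3B at 0x0c = ba76d7
  after D5: wrote 5B at 0x11 = 8c970aad58
query mem[0x1f]=0x58, mem[0x15]=0x58, mem[0x01]=0xba, mem[0x13]=0x0a

MEM[0x1f,0x15,0x01,0x13] = 58 58 ba 0a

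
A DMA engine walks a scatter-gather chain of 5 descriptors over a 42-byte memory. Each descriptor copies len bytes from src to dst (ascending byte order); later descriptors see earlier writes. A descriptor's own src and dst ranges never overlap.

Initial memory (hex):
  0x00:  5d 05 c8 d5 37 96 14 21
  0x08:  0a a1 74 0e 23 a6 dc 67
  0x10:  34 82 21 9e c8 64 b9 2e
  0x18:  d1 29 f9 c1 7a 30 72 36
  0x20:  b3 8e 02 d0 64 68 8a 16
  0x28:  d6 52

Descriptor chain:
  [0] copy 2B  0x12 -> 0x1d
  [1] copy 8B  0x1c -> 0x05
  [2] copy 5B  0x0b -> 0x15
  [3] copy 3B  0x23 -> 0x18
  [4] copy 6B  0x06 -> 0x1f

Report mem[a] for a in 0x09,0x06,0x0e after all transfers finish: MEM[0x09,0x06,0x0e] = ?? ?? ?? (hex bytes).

[0] 0x12->0x1d len=2 : 21 9e
[1] 0x1c->0x05 len=8 : 7a 21 9e 36 b3 8e 02 d0
[2] 0x0b->0x15 len=5 : 02 d0 a6 dc 67
[3] 0x23->0x18 len=3 : d0 64 68
[4] 0x06->0x1f len=6 : 21 9e 36 b3 8e 02
query mem[0x09]=0xb3, mem[0x06]=0x21, mem[0x0e]=0xdc

MEM[0x09,0x06,0x0e] = b3 21 dc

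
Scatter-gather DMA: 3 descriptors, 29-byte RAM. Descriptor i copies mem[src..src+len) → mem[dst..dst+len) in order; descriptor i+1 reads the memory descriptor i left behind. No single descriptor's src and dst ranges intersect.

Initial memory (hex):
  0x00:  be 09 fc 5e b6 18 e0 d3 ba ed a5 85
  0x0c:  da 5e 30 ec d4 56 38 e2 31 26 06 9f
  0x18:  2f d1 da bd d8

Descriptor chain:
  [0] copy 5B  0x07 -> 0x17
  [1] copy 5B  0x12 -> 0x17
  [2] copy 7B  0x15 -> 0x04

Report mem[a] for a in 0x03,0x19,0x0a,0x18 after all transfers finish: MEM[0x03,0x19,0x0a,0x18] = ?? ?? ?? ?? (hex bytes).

#0 dst[0x17+5] := {0xd3,0xba,0xed,0xa5,0x85}
#1 dst[0x17+5] := {0x38,0xe2,0x31,0x26,0x06}
#2 dst[0x04+7] := {0x26,0x06,0x38,0xe2,0x31,0x26,0x06}
query mem[0x03]=0x5e, mem[0x19]=0x31, mem[0x0a]=0x06, mem[0x18]=0xe2

MEM[0x03,0x19,0x0a,0x18] = 5e 31 06 e2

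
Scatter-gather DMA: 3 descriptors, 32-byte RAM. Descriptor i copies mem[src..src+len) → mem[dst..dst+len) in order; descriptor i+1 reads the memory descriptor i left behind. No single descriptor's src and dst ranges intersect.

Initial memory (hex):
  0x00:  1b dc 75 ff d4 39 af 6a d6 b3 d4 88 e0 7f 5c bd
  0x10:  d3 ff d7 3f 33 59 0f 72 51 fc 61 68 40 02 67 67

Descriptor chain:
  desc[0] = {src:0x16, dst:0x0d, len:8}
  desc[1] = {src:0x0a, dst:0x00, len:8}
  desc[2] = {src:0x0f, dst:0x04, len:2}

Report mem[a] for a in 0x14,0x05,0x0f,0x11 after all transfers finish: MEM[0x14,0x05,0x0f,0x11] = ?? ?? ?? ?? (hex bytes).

D0: mem[0x0d..0x14] <- [0f 72 51 fc 61 68 40 02]
D1: mem[0x00..0x07] <- [d4 88 e0 0f 72 51 fc 61]
D2: mem[0x04..0x05] <- [51 fc]
query mem[0x14]=0x02, mem[0x05]=0xfc, mem[0x0f]=0x51, mem[0x11]=0x61

MEM[0x14,0x05,0x0f,0x11] = 02 fc 51 61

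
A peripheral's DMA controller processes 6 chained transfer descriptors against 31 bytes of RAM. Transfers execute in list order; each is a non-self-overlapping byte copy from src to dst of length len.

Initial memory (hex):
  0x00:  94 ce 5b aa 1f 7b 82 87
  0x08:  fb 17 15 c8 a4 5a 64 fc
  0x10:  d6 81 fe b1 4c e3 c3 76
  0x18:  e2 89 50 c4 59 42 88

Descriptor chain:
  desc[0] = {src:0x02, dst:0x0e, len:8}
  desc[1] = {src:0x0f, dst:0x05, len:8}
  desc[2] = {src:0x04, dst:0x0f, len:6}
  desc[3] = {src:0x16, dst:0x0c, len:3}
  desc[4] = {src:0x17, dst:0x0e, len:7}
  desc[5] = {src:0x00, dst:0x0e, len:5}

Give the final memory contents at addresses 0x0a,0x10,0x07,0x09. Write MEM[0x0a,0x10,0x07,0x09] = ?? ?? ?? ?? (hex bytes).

MEM[0x0a,0x10,0x07,0x09] = fb 5b 7b 87

#0 dst[0x0e+8] := {0x5b,0xaa,0x1f,0x7b,0x82,0x87,0xfb,0x17}
#1 dst[0x05+8] := {0xaa,0x1f,0x7b,0x82,0x87,0xfb,0x17,0xc3}
#2 dst[0x0f+6] := {0x1f,0xaa,0x1f,0x7b,0x82,0x87}
#3 dst[0x0c+3] := {0xc3,0x76,0xe2}
#4 dst[0x0e+7] := {0x76,0xe2,0x89,0x50,0xc4,0x59,0x42}
#5 dst[0x0e+5] := {0x94,0xce,0x5b,0xaa,0x1f}
query mem[0x0a]=0xfb, mem[0x10]=0x5b, mem[0x07]=0x7b, mem[0x09]=0x87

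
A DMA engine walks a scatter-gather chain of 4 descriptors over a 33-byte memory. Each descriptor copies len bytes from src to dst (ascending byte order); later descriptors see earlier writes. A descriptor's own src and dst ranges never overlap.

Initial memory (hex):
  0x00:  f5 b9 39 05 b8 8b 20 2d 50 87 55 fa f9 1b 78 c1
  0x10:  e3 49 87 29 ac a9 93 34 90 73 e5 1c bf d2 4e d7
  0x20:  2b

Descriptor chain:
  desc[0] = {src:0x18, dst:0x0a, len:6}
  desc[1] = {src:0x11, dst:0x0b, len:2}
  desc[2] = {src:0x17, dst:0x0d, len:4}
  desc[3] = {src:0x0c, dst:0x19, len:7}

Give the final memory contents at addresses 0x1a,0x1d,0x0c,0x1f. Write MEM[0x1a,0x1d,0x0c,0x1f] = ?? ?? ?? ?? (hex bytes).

[0] 0x18->0x0a len=6 : 90 73 e5 1c bf d2
[1] 0x11->0x0b len=2 : 49 87
[2] 0x17->0x0d len=4 : 34 90 73 e5
[3] 0x0c->0x19 len=7 : 87 34 90 73 e5 49 87
query mem[0x1a]=0x34, mem[0x1d]=0xe5, mem[0x0c]=0x87, mem[0x1f]=0x87

MEM[0x1a,0x1d,0x0c,0x1f] = 34 e5 87 87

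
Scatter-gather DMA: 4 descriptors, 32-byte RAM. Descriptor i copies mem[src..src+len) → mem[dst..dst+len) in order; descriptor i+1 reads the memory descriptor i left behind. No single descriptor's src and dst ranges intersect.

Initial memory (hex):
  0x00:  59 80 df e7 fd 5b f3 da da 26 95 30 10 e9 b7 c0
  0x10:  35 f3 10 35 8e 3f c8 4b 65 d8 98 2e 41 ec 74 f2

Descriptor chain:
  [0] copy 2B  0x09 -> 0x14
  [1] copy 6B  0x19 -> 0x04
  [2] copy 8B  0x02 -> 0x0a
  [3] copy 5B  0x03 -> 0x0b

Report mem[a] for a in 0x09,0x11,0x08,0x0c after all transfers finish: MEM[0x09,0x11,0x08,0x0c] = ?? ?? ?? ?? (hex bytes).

MEM[0x09,0x11,0x08,0x0c] = 74 74 ec d8

  after D0: wrote 2B at 0x14 = 2695
  after D1: wrote 6B at 0x04 = d8982e41ec74
  after D2: wrote 8B at 0x0a = dfe7d8982e41ec74
  after D3: wrote 5B at 0x0b = e7d8982e41
query mem[0x09]=0x74, mem[0x11]=0x74, mem[0x08]=0xec, mem[0x0c]=0xd8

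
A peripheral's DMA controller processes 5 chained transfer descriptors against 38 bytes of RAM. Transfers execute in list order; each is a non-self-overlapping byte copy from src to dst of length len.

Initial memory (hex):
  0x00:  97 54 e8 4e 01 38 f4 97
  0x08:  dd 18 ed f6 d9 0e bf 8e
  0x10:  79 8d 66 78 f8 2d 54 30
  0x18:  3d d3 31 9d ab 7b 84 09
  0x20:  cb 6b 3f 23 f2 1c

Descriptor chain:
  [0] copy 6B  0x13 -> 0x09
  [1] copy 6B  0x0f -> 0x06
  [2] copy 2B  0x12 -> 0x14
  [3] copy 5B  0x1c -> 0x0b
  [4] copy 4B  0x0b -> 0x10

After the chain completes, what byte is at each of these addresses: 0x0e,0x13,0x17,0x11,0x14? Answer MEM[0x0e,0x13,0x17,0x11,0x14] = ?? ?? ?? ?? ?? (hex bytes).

[0] 0x13->0x09 len=6 : 78 f8 2d 54 30 3d
[1] 0x0f->0x06 len=6 : 8e 79 8d 66 78 f8
[2] 0x12->0x14 len=2 : 66 78
[3] 0x1c->0x0b len=5 : ab 7b 84 09 cb
[4] 0x0b->0x10 len=4 : ab 7b 84 09
query mem[0x0e]=0x09, mem[0x13]=0x09, mem[0x17]=0x30, mem[0x11]=0x7b, mem[0x14]=0x66

MEM[0x0e,0x13,0x17,0x11,0x14] = 09 09 30 7b 66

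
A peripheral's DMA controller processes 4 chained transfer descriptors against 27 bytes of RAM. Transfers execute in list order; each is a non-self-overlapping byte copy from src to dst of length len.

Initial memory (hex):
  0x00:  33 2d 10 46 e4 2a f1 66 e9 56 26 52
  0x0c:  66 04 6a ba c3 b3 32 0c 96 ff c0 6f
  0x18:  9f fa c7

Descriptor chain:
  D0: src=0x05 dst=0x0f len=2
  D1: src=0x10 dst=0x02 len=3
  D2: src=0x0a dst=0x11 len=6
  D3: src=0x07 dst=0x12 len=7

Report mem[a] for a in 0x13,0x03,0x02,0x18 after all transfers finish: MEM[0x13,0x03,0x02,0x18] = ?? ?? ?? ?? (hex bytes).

[0] 0x05->0x0f len=2 : 2a f1
[1] 0x10->0x02 len=3 : f1 b3 32
[2] 0x0a->0x11 len=6 : 26 52 66 04 6a 2a
[3] 0x07->0x12 len=7 : 66 e9 56 26 52 66 04
query mem[0x13]=0xe9, mem[0x03]=0xb3, mem[0x02]=0xf1, mem[0x18]=0x04

MEM[0x13,0x03,0x02,0x18] = e9 b3 f1 04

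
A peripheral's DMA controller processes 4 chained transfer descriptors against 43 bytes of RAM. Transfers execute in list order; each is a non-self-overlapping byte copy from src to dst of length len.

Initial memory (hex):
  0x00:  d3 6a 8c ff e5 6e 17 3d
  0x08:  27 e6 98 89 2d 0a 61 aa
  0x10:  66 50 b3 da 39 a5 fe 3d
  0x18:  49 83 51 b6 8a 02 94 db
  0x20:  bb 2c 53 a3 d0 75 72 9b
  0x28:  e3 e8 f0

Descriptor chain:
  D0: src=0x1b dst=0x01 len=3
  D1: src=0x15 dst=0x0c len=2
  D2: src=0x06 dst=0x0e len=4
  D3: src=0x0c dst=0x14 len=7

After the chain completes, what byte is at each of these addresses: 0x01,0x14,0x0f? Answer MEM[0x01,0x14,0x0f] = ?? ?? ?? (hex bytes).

MEM[0x01,0x14,0x0f] = b6 a5 3d

#0 dst[0x01+3] := {0xb6,0x8a,0x02}
#1 dst[0x0c+2] := {0xa5,0xfe}
#2 dst[0x0e+4] := {0x17,0x3d,0x27,0xe6}
#3 dst[0x14+7] := {0xa5,0xfe,0x17,0x3d,0x27,0xe6,0xb3}
query mem[0x01]=0xb6, mem[0x14]=0xa5, mem[0x0f]=0x3d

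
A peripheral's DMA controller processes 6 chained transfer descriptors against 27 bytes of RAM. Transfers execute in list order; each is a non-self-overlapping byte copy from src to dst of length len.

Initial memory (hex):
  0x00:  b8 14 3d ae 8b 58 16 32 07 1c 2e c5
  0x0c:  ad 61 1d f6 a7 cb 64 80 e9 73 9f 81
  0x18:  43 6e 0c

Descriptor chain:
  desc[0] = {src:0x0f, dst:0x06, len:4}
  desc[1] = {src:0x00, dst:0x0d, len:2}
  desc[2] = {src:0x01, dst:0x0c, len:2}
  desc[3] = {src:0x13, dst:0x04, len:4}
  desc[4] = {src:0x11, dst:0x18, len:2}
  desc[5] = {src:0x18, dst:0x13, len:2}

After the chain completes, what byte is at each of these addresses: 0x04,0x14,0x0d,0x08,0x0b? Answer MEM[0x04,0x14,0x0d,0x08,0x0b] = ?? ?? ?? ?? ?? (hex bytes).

[0] 0x0f->0x06 len=4 : f6 a7 cb 64
[1] 0x00->0x0d len=2 : b8 14
[2] 0x01->0x0c len=2 : 14 3d
[3] 0x13->0x04 len=4 : 80 e9 73 9f
[4] 0x11->0x18 len=2 : cb 64
[5] 0x18->0x13 len=2 : cb 64
query mem[0x04]=0x80, mem[0x14]=0x64, mem[0x0d]=0x3d, mem[0x08]=0xcb, mem[0x0b]=0xc5

MEM[0x04,0x14,0x0d,0x08,0x0b] = 80 64 3d cb c5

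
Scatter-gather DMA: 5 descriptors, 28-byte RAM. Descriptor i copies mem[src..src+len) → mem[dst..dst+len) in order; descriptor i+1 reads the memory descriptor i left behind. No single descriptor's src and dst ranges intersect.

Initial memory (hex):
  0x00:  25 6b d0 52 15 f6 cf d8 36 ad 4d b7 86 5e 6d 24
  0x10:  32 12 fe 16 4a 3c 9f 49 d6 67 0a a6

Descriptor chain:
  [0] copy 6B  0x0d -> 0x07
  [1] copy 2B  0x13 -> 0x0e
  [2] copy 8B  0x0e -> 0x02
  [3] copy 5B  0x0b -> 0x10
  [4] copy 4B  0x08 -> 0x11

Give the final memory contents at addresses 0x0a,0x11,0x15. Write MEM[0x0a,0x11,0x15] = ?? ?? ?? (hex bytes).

MEM[0x0a,0x11,0x15] = 32 4a 3c

D0: mem[0x07..0x0c] <- [5e 6d 24 32 12 fe]
D1: mem[0x0e..0x0f] <- [16 4a]
D2: mem[0x02..0x09] <- [16 4a 32 12 fe 16 4a 3c]
D3: mem[0x10..0x14] <- [12 fe 5e 16 4a]
D4: mem[0x11..0x14] <- [4a 3c 32 12]
query mem[0x0a]=0x32, mem[0x11]=0x4a, mem[0x15]=0x3c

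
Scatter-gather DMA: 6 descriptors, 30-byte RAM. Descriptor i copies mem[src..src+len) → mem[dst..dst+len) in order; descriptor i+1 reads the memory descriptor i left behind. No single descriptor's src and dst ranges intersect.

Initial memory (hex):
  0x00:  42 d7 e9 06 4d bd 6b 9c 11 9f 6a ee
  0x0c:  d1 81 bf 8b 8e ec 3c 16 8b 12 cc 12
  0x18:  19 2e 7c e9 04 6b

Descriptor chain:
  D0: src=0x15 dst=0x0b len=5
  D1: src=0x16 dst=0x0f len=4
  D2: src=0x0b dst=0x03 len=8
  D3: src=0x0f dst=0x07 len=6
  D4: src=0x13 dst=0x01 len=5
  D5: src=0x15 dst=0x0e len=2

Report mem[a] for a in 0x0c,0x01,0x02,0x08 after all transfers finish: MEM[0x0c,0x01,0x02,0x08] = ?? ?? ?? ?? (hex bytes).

MEM[0x0c,0x01,0x02,0x08] = 8b 16 8b 12

  after D0: wrote 5B at 0x0b = 12cc12192e
  after D1: wrote 4B at 0x0f = cc12192e
  after D2: wrote 8B at 0x03 = 12cc1219cc12192e
  after D3: wrote 6B at 0x07 = cc12192e168b
  after D4: wrote 5B at 0x01 = 168b12cc12
  after D5: wrote 2B at 0x0e = 12cc
query mem[0x0c]=0x8b, mem[0x01]=0x16, mem[0x02]=0x8b, mem[0x08]=0x12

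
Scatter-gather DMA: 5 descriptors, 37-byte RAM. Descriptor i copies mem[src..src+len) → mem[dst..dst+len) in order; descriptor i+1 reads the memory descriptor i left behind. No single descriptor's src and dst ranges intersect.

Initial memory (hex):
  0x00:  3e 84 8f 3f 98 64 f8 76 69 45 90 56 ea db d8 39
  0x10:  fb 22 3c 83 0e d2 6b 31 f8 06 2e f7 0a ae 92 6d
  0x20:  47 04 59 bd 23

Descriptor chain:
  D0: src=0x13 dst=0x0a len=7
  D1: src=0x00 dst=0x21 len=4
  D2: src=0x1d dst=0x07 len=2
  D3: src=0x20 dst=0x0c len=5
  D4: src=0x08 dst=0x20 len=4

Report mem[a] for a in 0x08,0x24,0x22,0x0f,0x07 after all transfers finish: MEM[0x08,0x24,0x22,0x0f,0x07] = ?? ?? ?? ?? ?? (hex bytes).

  after D0: wrote 7B at 0x0a = 830ed26b31f806
  after D1: wrote 4B at 0x21 = 3e848f3f
  after D2: wrote 2B at 0x07 = ae92
  after D3: wrote 5B at 0x0c = 473e848f3f
  after D4: wrote 4B at 0x20 = 9245830e
query mem[0x08]=0x92, mem[0x24]=0x3f, mem[0x22]=0x83, mem[0x0f]=0x8f, mem[0x07]=0xae

MEM[0x08,0x24,0x22,0x0f,0x07] = 92 3f 83 8f ae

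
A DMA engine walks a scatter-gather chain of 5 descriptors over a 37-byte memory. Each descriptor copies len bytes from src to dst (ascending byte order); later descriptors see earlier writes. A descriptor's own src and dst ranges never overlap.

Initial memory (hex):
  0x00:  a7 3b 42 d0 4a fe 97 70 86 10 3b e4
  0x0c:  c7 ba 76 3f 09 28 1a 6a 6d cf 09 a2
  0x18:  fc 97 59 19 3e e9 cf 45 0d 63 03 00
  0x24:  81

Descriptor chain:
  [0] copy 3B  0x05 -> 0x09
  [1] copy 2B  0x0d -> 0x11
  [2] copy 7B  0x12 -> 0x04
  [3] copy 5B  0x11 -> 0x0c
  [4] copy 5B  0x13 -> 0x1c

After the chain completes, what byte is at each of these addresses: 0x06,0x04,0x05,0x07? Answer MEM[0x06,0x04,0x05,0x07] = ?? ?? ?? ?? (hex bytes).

MEM[0x06,0x04,0x05,0x07] = 6d 76 6a cf

  after D0: wrote 3B at 0x09 = fe9770
  after D1: wrote 2B at 0x11 = ba76
  after D2: wrote 7B at 0x04 = 766a6dcf09a2fc
  after D3: wrote 5B at 0x0c = ba766a6dcf
  after D4: wrote 5B at 0x1c = 6a6dcf09a2
query mem[0x06]=0x6d, mem[0x04]=0x76, mem[0x05]=0x6a, mem[0x07]=0xcf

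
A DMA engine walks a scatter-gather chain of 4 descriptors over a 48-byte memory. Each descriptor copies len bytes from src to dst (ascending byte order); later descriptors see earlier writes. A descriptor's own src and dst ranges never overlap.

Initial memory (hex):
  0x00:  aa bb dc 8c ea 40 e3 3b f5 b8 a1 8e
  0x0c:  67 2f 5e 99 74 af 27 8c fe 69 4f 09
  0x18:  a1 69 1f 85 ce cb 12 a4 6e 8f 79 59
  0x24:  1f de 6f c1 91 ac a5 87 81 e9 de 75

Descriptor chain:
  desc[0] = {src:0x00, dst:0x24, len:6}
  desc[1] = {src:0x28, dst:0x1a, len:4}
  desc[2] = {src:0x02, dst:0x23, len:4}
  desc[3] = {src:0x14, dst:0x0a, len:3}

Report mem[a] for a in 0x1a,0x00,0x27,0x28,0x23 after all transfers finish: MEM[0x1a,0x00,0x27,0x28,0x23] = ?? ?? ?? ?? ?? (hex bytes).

#0 dst[0x24+6] := {0xaa,0xbb,0xdc,0x8c,0xea,0x40}
#1 dst[0x1a+4] := {0xea,0x40,0xa5,0x87}
#2 dst[0x23+4] := {0xdc,0x8c,0xea,0x40}
#3 dst[0x0a+3] := {0xfe,0x69,0x4f}
query mem[0x1a]=0xea, mem[0x00]=0xaa, mem[0x27]=0x8c, mem[0x28]=0xea, mem[0x23]=0xdc

MEM[0x1a,0x00,0x27,0x28,0x23] = ea aa 8c ea dc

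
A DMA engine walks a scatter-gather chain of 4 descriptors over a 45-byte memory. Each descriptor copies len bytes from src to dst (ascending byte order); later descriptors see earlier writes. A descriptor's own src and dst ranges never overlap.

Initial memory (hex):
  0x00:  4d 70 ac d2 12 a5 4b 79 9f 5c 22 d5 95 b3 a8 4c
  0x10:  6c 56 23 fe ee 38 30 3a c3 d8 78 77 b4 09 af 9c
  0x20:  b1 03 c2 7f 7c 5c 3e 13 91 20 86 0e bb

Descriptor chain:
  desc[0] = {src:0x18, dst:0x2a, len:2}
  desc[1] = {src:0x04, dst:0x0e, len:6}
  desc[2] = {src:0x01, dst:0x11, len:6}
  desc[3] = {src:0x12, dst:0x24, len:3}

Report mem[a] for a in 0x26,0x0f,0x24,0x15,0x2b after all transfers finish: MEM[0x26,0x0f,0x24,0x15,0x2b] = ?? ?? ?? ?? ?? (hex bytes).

MEM[0x26,0x0f,0x24,0x15,0x2b] = 12 a5 ac a5 d8

D0: mem[0x2a..0x2b] <- [c3 d8]
D1: mem[0x0e..0x13] <- [12 a5 4b 79 9f 5c]
D2: mem[0x11..0x16] <- [70 ac d2 12 a5 4b]
D3: mem[0x24..0x26] <- [ac d2 12]
query mem[0x26]=0x12, mem[0x0f]=0xa5, mem[0x24]=0xac, mem[0x15]=0xa5, mem[0x2b]=0xd8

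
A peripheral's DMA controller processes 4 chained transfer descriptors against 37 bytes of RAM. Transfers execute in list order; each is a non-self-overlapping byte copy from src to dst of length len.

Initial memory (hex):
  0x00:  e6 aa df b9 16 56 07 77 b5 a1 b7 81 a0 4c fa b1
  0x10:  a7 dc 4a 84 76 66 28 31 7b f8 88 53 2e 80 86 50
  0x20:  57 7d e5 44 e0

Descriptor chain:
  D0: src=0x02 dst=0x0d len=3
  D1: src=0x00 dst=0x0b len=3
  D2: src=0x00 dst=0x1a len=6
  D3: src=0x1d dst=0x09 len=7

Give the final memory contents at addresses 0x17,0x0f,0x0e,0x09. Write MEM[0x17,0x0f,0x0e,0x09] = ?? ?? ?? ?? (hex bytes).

#0 dst[0x0d+3] := {0xdf,0xb9,0x16}
#1 dst[0x0b+3] := {0xe6,0xaa,0xdf}
#2 dst[0x1a+6] := {0xe6,0xaa,0xdf,0xb9,0x16,0x56}
#3 dst[0x09+7] := {0xb9,0x16,0x56,0x57,0x7d,0xe5,0x44}
query mem[0x17]=0x31, mem[0x0f]=0x44, mem[0x0e]=0xe5, mem[0x09]=0xb9

MEM[0x17,0x0f,0x0e,0x09] = 31 44 e5 b9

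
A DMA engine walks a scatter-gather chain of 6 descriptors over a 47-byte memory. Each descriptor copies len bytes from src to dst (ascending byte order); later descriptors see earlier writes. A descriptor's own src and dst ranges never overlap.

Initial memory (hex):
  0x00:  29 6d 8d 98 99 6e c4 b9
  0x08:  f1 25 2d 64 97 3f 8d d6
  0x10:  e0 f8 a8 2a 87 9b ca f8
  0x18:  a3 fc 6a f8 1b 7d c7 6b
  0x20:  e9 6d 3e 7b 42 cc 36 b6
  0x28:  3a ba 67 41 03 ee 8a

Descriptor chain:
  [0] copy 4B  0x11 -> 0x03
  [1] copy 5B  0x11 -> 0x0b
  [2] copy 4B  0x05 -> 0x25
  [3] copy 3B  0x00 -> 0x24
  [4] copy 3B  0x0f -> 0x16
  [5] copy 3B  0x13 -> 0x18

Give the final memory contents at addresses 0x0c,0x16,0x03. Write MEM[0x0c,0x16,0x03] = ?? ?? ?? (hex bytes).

MEM[0x0c,0x16,0x03] = a8 9b f8

#0 dst[0x03+4] := {0xf8,0xa8,0x2a,0x87}
#1 dst[0x0b+5] := {0xf8,0xa8,0x2a,0x87,0x9b}
#2 dst[0x25+4] := {0x2a,0x87,0xb9,0xf1}
#3 dst[0x24+3] := {0x29,0x6d,0x8d}
#4 dst[0x16+3] := {0x9b,0xe0,0xf8}
#5 dst[0x18+3] := {0x2a,0x87,0x9b}
query mem[0x0c]=0xa8, mem[0x16]=0x9b, mem[0x03]=0xf8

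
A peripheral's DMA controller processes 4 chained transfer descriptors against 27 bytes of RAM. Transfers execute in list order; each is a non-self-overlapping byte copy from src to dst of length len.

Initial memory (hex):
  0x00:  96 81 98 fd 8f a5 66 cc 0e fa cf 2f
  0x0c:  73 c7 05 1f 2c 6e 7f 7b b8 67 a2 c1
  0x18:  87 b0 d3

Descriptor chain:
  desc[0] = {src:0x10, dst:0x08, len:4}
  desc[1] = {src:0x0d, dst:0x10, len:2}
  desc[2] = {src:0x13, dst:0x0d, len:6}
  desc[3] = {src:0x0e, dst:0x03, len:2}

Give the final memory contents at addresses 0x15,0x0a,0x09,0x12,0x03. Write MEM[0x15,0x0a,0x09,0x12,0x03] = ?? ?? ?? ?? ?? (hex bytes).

  after D0: wrote 4B at 0x08 = 2c6e7f7b
  after D1: wrote 2B at 0x10 = c705
  after D2: wrote 6B at 0x0d = 7bb867a2c187
  after D3: wrote 2B at 0x03 = b867
query mem[0x15]=0x67, mem[0x0a]=0x7f, mem[0x09]=0x6e, mem[0x12]=0x87, mem[0x03]=0xb8

MEM[0x15,0x0a,0x09,0x12,0x03] = 67 7f 6e 87 b8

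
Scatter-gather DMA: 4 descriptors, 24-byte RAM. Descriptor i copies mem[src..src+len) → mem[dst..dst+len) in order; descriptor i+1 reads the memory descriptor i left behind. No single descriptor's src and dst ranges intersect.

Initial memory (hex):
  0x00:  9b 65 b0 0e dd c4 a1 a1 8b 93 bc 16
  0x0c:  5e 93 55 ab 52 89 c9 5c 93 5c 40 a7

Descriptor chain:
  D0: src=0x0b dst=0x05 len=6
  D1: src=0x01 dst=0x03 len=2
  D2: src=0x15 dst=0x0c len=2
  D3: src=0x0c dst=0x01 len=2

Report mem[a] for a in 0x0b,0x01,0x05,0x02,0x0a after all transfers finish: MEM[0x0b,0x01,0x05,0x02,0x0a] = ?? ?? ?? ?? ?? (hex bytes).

MEM[0x0b,0x01,0x05,0x02,0x0a] = 16 5c 16 40 52

D0: mem[0x05..0x0a] <- [16 5e 93 55 ab 52]
D1: mem[0x03..0x04] <- [65 b0]
D2: mem[0x0c..0x0d] <- [5c 40]
D3: mem[0x01..0x02] <- [5c 40]
query mem[0x0b]=0x16, mem[0x01]=0x5c, mem[0x05]=0x16, mem[0x02]=0x40, mem[0x0a]=0x52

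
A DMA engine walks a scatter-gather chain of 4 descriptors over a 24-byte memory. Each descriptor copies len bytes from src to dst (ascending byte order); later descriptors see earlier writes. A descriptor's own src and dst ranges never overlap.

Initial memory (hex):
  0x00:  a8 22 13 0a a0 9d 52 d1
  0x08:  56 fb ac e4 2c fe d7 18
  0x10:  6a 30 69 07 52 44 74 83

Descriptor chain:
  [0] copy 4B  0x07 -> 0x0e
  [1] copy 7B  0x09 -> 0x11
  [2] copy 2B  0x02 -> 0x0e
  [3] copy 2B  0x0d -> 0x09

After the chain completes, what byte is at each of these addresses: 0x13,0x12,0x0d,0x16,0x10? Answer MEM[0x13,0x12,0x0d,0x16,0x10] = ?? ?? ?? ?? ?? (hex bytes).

MEM[0x13,0x12,0x0d,0x16,0x10] = e4 ac fe d1 fb

  after D0: wrote 4B at 0x0e = d156fbac
  after D1: wrote 7B at 0x11 = fbace42cfed156
  after D2: wrote 2B at 0x0e = 130a
  after D3: wrote 2B at 0x09 = fe13
query mem[0x13]=0xe4, mem[0x12]=0xac, mem[0x0d]=0xfe, mem[0x16]=0xd1, mem[0x10]=0xfb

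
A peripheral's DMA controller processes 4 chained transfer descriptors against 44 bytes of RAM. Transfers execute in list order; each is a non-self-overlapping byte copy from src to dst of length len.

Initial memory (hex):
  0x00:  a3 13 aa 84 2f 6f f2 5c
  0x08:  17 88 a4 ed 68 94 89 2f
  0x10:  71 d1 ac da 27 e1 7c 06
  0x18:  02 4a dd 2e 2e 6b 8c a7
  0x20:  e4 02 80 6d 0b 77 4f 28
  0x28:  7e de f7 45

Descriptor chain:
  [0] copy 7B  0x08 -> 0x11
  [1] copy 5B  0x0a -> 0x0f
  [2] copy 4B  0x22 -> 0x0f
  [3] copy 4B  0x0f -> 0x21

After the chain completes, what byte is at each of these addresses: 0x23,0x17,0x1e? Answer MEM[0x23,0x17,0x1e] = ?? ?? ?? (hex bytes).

MEM[0x23,0x17,0x1e] = 0b 89 8c

D0: mem[0x11..0x17] <- [17 88 a4 ed 68 94 89]
D1: mem[0x0f..0x13] <- [a4 ed 68 94 89]
D2: mem[0x0f..0x12] <- [80 6d 0b 77]
D3: mem[0x21..0x24] <- [80 6d 0b 77]
query mem[0x23]=0x0b, mem[0x17]=0x89, mem[0x1e]=0x8c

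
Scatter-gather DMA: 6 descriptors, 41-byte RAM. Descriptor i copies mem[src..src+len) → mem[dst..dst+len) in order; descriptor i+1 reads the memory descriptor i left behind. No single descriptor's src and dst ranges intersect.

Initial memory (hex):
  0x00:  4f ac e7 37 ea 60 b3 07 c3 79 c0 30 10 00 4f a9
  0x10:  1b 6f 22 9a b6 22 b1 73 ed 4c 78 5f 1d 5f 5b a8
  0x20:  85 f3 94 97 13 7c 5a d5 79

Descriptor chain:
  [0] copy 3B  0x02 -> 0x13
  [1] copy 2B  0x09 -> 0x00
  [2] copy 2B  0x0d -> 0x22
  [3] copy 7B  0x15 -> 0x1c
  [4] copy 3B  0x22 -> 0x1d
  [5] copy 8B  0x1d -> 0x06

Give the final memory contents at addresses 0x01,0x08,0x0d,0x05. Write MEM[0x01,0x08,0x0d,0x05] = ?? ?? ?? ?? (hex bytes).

#0 dst[0x13+3] := {0xe7,0x37,0xea}
#1 dst[0x00+2] := {0x79,0xc0}
#2 dst[0x22+2] := {0x00,0x4f}
#3 dst[0x1c+7] := {0xea,0xb1,0x73,0xed,0x4c,0x78,0x5f}
#4 dst[0x1d+3] := {0x5f,0x4f,0x13}
#5 dst[0x06+8] := {0x5f,0x4f,0x13,0x4c,0x78,0x5f,0x4f,0x13}
query mem[0x01]=0xc0, mem[0x08]=0x13, mem[0x0d]=0x13, mem[0x05]=0x60

MEM[0x01,0x08,0x0d,0x05] = c0 13 13 60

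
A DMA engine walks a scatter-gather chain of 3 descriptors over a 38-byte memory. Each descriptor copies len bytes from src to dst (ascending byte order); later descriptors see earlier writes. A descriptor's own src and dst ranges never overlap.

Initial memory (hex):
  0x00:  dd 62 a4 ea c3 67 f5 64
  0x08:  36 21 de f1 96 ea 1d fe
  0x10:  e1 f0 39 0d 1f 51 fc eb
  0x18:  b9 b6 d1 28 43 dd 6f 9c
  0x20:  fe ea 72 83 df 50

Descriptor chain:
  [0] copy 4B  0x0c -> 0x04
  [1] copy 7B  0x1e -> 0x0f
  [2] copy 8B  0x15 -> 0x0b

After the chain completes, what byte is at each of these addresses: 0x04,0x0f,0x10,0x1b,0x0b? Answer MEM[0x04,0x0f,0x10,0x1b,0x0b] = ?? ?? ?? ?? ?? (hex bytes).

MEM[0x04,0x0f,0x10,0x1b,0x0b] = 96 b6 d1 28 df

D0: mem[0x04..0x07] <- [96 ea 1d fe]
D1: mem[0x0f..0x15] <- [6f 9c fe ea 72 83 df]
D2: mem[0x0b..0x12] <- [df fc eb b9 b6 d1 28 43]
query mem[0x04]=0x96, mem[0x0f]=0xb6, mem[0x10]=0xd1, mem[0x1b]=0x28, mem[0x0b]=0xdf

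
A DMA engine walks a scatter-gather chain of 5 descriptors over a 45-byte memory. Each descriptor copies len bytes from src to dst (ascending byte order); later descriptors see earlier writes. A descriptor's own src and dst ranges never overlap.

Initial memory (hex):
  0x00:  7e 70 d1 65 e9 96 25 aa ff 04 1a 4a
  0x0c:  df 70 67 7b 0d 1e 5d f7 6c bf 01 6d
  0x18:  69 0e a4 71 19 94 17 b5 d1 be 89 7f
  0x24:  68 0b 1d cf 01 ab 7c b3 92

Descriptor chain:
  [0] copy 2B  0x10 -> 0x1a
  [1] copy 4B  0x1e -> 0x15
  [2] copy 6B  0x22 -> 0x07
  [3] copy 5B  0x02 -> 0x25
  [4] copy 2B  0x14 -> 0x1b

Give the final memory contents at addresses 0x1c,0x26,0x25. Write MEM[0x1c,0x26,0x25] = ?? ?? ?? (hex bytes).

#0 dst[0x1a+2] := {0x0d,0x1e}
#1 dst[0x15+4] := {0x17,0xb5,0xd1,0xbe}
#2 dst[0x07+6] := {0x89,0x7f,0x68,0x0b,0x1d,0xcf}
#3 dst[0x25+5] := {0xd1,0x65,0xe9,0x96,0x25}
#4 dst[0x1b+2] := {0x6c,0x17}
query mem[0x1c]=0x17, mem[0x26]=0x65, mem[0x25]=0xd1

MEM[0x1c,0x26,0x25] = 17 65 d1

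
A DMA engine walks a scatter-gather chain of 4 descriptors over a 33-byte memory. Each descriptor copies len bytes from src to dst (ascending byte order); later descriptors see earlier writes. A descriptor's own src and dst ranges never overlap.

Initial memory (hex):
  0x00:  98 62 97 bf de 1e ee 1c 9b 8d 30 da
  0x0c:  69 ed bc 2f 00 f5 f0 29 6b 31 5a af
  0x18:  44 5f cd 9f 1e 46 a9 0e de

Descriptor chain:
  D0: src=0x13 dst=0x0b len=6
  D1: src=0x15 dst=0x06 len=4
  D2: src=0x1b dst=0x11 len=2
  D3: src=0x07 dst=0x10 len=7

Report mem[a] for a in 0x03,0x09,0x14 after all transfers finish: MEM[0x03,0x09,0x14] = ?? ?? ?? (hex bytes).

MEM[0x03,0x09,0x14] = bf 44 29

  after D0: wrote 6B at 0x0b = 296b315aaf44
  after D1: wrote 4B at 0x06 = 315aaf44
  after D2: wrote 2B at 0x11 = 9f1e
  after D3: wrote 7B at 0x10 = 5aaf4430296b31
query mem[0x03]=0xbf, mem[0x09]=0x44, mem[0x14]=0x29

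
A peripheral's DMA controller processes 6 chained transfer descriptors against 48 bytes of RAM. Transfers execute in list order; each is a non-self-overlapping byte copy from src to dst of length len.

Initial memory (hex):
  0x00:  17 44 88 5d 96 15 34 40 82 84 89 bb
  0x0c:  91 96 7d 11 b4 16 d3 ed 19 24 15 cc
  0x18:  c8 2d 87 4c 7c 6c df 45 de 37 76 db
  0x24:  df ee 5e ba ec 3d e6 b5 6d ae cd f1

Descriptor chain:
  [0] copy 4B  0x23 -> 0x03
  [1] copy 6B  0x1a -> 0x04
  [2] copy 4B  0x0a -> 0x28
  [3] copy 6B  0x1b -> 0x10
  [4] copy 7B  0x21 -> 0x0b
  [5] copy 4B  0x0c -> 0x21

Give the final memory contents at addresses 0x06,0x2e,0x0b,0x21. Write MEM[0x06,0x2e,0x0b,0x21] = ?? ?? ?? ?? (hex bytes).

#0 dst[0x03+4] := {0xdb,0xdf,0xee,0x5e}
#1 dst[0x04+6] := {0x87,0x4c,0x7c,0x6c,0xdf,0x45}
#2 dst[0x28+4] := {0x89,0xbb,0x91,0x96}
#3 dst[0x10+6] := {0x4c,0x7c,0x6c,0xdf,0x45,0xde}
#4 dst[0x0b+7] := {0x37,0x76,0xdb,0xdf,0xee,0x5e,0xba}
#5 dst[0x21+4] := {0x76,0xdb,0xdf,0xee}
query mem[0x06]=0x7c, mem[0x2e]=0xcd, mem[0x0b]=0x37, mem[0x21]=0x76

MEM[0x06,0x2e,0x0b,0x21] = 7c cd 37 76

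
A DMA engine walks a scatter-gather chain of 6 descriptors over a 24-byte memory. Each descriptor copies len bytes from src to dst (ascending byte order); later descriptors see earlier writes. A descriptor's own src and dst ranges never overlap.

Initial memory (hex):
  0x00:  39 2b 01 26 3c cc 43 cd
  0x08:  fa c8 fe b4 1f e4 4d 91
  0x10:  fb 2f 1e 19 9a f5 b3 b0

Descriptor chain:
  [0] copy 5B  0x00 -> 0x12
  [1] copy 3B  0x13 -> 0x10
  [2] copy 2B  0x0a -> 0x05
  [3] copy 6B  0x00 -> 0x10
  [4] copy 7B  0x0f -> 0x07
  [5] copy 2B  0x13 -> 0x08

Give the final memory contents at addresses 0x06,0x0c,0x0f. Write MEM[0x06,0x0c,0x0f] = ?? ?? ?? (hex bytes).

MEM[0x06,0x0c,0x0f] = b4 3c 91

[0] 0x00->0x12 len=5 : 39 2b 01 26 3c
[1] 0x13->0x10 len=3 : 2b 01 26
[2] 0x0a->0x05 len=2 : fe b4
[3] 0x00->0x10 len=6 : 39 2b 01 26 3c fe
[4] 0x0f->0x07 len=7 : 91 39 2b 01 26 3c fe
[5] 0x13->0x08 len=2 : 26 3c
query mem[0x06]=0xb4, mem[0x0c]=0x3c, mem[0x0f]=0x91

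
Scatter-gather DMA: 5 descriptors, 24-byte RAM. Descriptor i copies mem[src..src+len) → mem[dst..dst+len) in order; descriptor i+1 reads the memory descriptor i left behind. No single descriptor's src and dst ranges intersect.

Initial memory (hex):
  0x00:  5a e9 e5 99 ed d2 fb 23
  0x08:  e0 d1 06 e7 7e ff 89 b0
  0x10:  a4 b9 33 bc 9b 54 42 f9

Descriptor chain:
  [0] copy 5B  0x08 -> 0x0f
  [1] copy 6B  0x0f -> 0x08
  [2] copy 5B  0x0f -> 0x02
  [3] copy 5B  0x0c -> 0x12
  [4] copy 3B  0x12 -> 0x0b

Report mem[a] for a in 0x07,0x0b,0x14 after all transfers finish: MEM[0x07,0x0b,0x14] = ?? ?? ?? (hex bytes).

MEM[0x07,0x0b,0x14] = 23 7e 89

#0 dst[0x0f+5] := {0xe0,0xd1,0x06,0xe7,0x7e}
#1 dst[0x08+6] := {0xe0,0xd1,0x06,0xe7,0x7e,0x9b}
#2 dst[0x02+5] := {0xe0,0xd1,0x06,0xe7,0x7e}
#3 dst[0x12+5] := {0x7e,0x9b,0x89,0xe0,0xd1}
#4 dst[0x0b+3] := {0x7e,0x9b,0x89}
query mem[0x07]=0x23, mem[0x0b]=0x7e, mem[0x14]=0x89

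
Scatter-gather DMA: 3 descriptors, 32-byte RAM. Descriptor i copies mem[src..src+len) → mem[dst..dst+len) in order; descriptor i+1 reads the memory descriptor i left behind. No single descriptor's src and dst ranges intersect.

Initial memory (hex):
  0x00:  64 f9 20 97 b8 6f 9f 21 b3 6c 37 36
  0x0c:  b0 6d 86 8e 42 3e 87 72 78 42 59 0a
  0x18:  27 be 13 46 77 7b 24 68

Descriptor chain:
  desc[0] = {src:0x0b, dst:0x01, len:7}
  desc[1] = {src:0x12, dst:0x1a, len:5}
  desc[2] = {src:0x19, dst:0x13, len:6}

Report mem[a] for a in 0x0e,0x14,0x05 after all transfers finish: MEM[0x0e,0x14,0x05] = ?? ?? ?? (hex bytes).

D0: mem[0x01..0x07] <- [36 b0 6d 86 8e 42 3e]
D1: mem[0x1a..0x1e] <- [87 72 78 42 59]
D2: mem[0x13..0x18] <- [be 87 72 78 42 59]
query mem[0x0e]=0x86, mem[0x14]=0x87, mem[0x05]=0x8e

MEM[0x0e,0x14,0x05] = 86 87 8e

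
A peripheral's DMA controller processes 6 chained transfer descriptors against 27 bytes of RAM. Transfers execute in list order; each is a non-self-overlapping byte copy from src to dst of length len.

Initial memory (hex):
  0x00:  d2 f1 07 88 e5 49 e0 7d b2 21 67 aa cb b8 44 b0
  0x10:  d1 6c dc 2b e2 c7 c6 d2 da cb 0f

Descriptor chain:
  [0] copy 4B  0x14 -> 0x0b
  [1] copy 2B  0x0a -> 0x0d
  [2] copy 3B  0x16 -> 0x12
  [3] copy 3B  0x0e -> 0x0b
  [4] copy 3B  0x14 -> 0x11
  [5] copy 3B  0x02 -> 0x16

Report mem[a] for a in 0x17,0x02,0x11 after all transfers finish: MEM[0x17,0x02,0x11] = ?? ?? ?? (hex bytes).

#0 dst[0x0b+4] := {0xe2,0xc7,0xc6,0xd2}
#1 dst[0x0d+2] := {0x67,0xe2}
#2 dst[0x12+3] := {0xc6,0xd2,0xda}
#3 dst[0x0b+3] := {0xe2,0xb0,0xd1}
#4 dst[0x11+3] := {0xda,0xc7,0xc6}
#5 dst[0x16+3] := {0x07,0x88,0xe5}
query mem[0x17]=0x88, mem[0x02]=0x07, mem[0x11]=0xda

MEM[0x17,0x02,0x11] = 88 07 da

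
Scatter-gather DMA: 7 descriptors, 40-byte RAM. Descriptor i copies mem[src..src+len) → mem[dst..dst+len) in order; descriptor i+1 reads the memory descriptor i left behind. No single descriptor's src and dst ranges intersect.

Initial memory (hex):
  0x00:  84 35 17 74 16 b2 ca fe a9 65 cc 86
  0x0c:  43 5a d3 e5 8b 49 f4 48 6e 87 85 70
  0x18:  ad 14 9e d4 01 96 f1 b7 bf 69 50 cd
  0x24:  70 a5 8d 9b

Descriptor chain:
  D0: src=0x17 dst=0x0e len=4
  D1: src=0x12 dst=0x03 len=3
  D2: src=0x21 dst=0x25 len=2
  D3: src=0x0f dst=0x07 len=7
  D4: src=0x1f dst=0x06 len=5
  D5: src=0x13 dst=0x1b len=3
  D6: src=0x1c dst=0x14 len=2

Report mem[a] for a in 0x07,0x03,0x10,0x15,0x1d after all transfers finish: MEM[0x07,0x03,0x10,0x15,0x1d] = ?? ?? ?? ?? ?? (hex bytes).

MEM[0x07,0x03,0x10,0x15,0x1d] = bf f4 14 87 87

  after D0: wrote 4B at 0x0e = 70ad149e
  after D1: wrote 3B at 0x03 = f4486e
  after D2: wrote 2B at 0x25 = 6950
  after D3: wrote 7B at 0x07 = ad149ef4486e87
  after D4: wrote 5B at 0x06 = b7bf6950cd
  after D5: wrote 3B at 0x1b = 486e87
  after D6: wrote 2B at 0x14 = 6e87
query mem[0x07]=0xbf, mem[0x03]=0xf4, mem[0x10]=0x14, mem[0x15]=0x87, mem[0x1d]=0x87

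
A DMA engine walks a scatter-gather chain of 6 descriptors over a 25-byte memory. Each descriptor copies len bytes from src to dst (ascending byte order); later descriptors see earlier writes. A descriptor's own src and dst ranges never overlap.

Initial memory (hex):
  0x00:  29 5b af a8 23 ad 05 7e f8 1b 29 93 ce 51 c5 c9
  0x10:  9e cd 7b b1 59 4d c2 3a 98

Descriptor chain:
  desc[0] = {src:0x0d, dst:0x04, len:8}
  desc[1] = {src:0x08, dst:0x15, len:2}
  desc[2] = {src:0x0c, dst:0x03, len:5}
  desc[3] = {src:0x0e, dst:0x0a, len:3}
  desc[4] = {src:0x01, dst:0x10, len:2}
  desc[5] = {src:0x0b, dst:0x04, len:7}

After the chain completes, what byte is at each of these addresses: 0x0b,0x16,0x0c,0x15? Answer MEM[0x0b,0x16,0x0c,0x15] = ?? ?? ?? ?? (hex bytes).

[0] 0x0d->0x04 len=8 : 51 c5 c9 9e cd 7b b1 59
[1] 0x08->0x15 len=2 : cd 7b
[2] 0x0c->0x03 len=5 : ce 51 c5 c9 9e
[3] 0x0e->0x0a len=3 : c5 c9 9e
[4] 0x01->0x10 len=2 : 5b af
[5] 0x0b->0x04 len=7 : c9 9e 51 c5 c9 5b af
query mem[0x0b]=0xc9, mem[0x16]=0x7b, mem[0x0c]=0x9e, mem[0x15]=0xcd

MEM[0x0b,0x16,0x0c,0x15] = c9 7b 9e cd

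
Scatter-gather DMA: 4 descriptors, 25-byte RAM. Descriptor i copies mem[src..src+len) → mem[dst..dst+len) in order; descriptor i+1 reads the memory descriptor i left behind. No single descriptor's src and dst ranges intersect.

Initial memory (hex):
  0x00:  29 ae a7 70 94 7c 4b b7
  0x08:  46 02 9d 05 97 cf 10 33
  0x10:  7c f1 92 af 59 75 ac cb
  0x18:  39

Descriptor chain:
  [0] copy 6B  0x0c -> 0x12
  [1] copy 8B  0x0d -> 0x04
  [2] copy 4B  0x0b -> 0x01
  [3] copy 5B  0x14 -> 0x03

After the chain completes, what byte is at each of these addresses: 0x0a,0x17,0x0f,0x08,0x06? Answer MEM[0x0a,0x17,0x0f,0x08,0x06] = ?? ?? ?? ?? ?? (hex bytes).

[0] 0x0c->0x12 len=6 : 97 cf 10 33 7c f1
[1] 0x0d->0x04 len=8 : cf 10 33 7c f1 97 cf 10
[2] 0x0b->0x01 len=4 : 10 97 cf 10
[3] 0x14->0x03 len=5 : 10 33 7c f1 39
query mem[0x0a]=0xcf, mem[0x17]=0xf1, mem[0x0f]=0x33, mem[0x08]=0xf1, mem[0x06]=0xf1

MEM[0x0a,0x17,0x0f,0x08,0x06] = cf f1 33 f1 f1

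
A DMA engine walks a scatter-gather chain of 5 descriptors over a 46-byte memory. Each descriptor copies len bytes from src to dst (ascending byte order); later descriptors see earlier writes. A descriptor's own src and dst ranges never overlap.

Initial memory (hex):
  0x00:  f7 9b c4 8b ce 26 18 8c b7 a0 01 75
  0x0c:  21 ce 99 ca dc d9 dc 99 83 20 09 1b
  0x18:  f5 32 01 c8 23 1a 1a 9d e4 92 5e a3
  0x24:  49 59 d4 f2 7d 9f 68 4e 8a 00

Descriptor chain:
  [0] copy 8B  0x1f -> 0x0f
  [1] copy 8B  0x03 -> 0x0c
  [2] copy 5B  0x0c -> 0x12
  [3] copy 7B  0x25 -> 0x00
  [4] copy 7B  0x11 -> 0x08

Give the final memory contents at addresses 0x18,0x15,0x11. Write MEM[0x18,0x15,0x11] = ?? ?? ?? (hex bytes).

[0] 0x1f->0x0f len=8 : 9d e4 92 5e a3 49 59 d4
[1] 0x03->0x0c len=8 : 8b ce 26 18 8c b7 a0 01
[2] 0x0c->0x12 len=5 : 8b ce 26 18 8c
[3] 0x25->0x00 len=7 : 59 d4 f2 7d 9f 68 4e
[4] 0x11->0x08 len=7 : b7 8b ce 26 18 8c 1b
query mem[0x18]=0xf5, mem[0x15]=0x18, mem[0x11]=0xb7

MEM[0x18,0x15,0x11] = f5 18 b7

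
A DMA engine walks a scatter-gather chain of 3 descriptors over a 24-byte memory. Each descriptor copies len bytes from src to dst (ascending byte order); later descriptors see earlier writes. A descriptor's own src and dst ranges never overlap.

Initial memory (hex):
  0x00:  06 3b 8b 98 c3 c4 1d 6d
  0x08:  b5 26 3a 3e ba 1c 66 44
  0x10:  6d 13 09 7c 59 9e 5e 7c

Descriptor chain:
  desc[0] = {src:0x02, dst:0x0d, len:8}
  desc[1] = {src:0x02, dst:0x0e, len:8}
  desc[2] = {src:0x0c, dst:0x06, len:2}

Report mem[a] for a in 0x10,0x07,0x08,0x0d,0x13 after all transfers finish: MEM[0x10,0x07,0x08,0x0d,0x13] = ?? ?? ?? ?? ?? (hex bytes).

MEM[0x10,0x07,0x08,0x0d,0x13] = c3 8b b5 8b 6d

#0 dst[0x0d+8] := {0x8b,0x98,0xc3,0xc4,0x1d,0x6d,0xb5,0x26}
#1 dst[0x0e+8] := {0x8b,0x98,0xc3,0xc4,0x1d,0x6d,0xb5,0x26}
#2 dst[0x06+2] := {0xba,0x8b}
query mem[0x10]=0xc3, mem[0x07]=0x8b, mem[0x08]=0xb5, mem[0x0d]=0x8b, mem[0x13]=0x6d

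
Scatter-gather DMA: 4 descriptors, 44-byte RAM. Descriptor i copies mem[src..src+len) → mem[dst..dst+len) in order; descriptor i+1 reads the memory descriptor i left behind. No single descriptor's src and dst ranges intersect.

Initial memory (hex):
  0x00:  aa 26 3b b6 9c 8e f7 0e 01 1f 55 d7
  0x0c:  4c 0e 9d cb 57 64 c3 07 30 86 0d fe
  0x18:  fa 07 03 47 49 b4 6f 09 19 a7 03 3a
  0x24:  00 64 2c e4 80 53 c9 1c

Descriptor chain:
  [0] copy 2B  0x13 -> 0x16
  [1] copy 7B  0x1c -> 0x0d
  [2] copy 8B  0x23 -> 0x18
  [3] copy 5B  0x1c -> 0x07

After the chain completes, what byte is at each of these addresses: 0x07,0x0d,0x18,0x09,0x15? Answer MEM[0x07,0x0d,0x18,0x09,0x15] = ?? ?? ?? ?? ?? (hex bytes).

  after D0: wrote 2B at 0x16 = 0730
  after D1: wrote 7B at 0x0d = 49b46f0919a703
  after D2: wrote 8B at 0x18 = 3a00642ce48053c9
  after D3: wrote 5B at 0x07 = e48053c919
query mem[0x07]=0xe4, mem[0x0d]=0x49, mem[0x18]=0x3a, mem[0x09]=0x53, mem[0x15]=0x86

MEM[0x07,0x0d,0x18,0x09,0x15] = e4 49 3a 53 86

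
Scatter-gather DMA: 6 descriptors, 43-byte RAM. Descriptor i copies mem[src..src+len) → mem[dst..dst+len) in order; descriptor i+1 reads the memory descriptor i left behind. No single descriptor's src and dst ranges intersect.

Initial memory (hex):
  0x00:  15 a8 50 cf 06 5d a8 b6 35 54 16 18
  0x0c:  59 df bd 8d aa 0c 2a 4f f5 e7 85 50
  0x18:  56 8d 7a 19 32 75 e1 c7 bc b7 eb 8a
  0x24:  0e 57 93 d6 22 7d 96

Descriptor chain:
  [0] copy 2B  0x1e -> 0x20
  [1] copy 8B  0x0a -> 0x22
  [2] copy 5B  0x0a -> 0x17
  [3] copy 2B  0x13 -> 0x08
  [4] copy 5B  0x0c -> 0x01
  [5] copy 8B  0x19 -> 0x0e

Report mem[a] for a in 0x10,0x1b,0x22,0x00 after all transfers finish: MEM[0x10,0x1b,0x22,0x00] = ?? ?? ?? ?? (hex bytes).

  after D0: wrote 2B at 0x20 = e1c7
  after D1: wrote 8B at 0x22 = 161859dfbd8daa0c
  after D2: wrote 5B at 0x17 = 161859dfbd
  after D3: wrote 2B at 0x08 = 4ff5
  after D4: wrote 5B at 0x01 = 59dfbd8daa
  after D5: wrote 8B at 0x0e = 59dfbd3275e1c7e1
query mem[0x10]=0xbd, mem[0x1b]=0xbd, mem[0x22]=0x16, mem[0x00]=0x15

MEM[0x10,0x1b,0x22,0x00] = bd bd 16 15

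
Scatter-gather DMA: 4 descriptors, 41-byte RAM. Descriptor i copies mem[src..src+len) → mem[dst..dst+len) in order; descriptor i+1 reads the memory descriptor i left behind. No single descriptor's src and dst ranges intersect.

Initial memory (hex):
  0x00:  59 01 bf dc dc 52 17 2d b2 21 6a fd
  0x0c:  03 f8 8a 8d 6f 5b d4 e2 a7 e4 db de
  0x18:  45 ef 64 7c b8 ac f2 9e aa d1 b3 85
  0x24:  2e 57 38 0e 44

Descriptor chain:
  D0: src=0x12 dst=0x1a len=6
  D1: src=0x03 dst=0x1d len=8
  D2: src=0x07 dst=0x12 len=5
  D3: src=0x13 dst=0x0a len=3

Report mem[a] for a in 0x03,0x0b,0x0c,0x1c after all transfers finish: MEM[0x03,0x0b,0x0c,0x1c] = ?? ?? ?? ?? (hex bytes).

MEM[0x03,0x0b,0x0c,0x1c] = dc 21 6a a7

#0 dst[0x1a+6] := {0xd4,0xe2,0xa7,0xe4,0xdb,0xde}
#1 dst[0x1d+8] := {0xdc,0xdc,0x52,0x17,0x2d,0xb2,0x21,0x6a}
#2 dst[0x12+5] := {0x2d,0xb2,0x21,0x6a,0xfd}
#3 dst[0x0a+3] := {0xb2,0x21,0x6a}
query mem[0x03]=0xdc, mem[0x0b]=0x21, mem[0x0c]=0x6a, mem[0x1c]=0xa7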